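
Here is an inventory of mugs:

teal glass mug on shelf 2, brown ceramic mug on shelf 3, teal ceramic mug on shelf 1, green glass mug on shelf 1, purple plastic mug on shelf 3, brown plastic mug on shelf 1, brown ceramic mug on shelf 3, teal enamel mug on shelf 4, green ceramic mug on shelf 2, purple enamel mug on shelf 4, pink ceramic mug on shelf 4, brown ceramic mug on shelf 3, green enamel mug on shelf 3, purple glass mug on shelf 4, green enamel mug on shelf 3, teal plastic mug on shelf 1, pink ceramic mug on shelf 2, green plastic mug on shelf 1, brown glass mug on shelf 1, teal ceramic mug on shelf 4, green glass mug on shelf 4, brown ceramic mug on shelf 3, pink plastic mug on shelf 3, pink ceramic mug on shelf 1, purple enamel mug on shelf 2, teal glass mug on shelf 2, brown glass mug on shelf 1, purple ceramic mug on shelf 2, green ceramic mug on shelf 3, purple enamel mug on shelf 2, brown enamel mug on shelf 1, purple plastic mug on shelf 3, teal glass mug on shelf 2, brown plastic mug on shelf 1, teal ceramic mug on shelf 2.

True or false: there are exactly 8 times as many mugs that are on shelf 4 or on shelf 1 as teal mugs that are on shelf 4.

True

|mugs on shelf 4 or on shelf 1| = 16.
|teal mugs on shelf 4| = 2.
The claim requires 16 = 8 × 2 = 16, which holds.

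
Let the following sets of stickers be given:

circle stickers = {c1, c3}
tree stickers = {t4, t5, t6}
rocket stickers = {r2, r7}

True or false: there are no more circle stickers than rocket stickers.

|circle stickers| = 2.
|rocket stickers| = 2.
The claim requires 2 ≤ 2, which holds.

True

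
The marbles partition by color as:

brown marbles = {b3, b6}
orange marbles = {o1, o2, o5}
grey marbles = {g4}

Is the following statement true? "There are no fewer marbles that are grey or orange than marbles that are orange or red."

True

marbles that are grey or orange: 4.
marbles that are orange or red: 3.
The claim requires 4 ≥ 3, which holds.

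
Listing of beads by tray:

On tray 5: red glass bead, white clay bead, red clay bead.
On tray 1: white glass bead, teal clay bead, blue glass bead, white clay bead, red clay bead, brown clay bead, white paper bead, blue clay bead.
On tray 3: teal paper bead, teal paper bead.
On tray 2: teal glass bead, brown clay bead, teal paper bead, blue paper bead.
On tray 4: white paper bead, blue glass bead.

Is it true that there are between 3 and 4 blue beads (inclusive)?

There are 4 blue beads.
The claim requires 3 ≤ 4 ≤ 4, which holds.

True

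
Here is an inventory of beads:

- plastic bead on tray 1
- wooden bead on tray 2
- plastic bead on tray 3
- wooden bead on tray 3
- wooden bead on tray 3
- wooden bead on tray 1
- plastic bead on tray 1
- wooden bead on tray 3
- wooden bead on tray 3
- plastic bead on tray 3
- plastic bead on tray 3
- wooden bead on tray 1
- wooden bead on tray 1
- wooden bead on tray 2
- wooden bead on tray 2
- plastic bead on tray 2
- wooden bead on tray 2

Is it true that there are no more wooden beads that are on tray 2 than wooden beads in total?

|wooden beads on tray 2| = 4.
|wooden beads| = 11.
The claim requires 4 ≤ 11, which holds.

True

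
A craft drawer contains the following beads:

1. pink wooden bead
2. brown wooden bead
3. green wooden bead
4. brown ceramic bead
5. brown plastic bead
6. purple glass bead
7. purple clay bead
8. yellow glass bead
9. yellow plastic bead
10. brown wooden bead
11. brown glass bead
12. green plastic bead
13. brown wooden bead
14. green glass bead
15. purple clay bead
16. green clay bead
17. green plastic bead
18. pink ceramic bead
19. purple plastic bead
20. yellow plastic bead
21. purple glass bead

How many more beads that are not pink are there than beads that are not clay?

beads that are not pink: 19.
beads that are not clay: 18.
19 − 18 = 1.

1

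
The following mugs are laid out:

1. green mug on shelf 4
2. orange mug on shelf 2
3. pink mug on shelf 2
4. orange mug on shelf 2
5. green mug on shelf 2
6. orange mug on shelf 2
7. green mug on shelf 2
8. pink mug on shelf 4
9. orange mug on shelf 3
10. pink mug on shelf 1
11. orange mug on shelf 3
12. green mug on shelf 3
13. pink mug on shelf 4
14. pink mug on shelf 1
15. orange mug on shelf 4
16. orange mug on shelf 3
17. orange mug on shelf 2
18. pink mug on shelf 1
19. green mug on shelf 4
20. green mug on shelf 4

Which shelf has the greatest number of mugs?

shelf 2

Counts by shelf: shelf 2→7, shelf 4→6, shelf 3→4, shelf 1→3.
The maximum is 7, held uniquely by shelf 2.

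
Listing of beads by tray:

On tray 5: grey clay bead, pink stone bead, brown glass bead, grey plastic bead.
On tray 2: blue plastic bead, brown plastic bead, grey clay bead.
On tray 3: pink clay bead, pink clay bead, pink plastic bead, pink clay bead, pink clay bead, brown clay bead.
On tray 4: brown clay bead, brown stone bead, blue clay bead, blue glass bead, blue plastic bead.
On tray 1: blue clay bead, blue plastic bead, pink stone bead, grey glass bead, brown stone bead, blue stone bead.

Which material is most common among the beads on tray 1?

stone

Counts by material (restricted to beads on tray 1): stone 3, clay 1, plastic 1, glass 1.
The maximum is 3, held uniquely by stone.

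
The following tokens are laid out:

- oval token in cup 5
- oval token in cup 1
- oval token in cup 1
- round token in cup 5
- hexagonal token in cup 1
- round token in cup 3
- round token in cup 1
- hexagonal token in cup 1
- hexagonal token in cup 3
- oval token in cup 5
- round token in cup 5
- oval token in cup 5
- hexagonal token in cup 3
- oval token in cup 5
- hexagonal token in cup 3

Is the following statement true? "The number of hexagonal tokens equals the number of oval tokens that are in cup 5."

There are 5 hexagonal tokens.
There are 4 oval tokens in cup 5.
The claim requires 5 = 4, which does not hold.

False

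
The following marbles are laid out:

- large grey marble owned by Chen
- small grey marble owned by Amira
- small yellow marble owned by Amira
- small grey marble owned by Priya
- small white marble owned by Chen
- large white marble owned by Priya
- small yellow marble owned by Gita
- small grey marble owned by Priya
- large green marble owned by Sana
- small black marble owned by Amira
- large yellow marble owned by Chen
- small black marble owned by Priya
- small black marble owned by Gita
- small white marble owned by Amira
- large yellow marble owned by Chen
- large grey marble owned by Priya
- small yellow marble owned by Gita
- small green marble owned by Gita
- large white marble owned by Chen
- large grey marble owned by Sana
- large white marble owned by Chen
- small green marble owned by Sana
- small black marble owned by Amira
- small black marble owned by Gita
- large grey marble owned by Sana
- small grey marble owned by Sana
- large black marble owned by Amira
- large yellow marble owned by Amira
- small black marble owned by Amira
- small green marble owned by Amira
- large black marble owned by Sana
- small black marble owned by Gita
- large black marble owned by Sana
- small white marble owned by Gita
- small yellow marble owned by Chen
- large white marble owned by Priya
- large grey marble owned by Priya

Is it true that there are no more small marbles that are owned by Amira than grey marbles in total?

small marbles owned by Amira: 7.
grey marbles: 9.
The claim requires 7 ≤ 9, which holds.

True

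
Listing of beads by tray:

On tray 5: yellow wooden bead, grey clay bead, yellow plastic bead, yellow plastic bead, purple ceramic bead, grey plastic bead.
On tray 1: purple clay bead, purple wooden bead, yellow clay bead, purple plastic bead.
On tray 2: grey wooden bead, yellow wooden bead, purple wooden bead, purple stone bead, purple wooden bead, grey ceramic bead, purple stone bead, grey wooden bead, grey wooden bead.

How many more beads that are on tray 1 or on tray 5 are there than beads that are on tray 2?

1

beads on tray 1 or on tray 5: 10.
beads on tray 2: 9.
10 − 9 = 1.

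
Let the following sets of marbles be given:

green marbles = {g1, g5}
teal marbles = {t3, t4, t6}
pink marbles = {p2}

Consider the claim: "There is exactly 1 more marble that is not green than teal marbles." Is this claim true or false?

True

marbles that are not green: 4.
teal marbles: 3.
The claim requires 4 − 3 (= 1) to equal 1, which holds.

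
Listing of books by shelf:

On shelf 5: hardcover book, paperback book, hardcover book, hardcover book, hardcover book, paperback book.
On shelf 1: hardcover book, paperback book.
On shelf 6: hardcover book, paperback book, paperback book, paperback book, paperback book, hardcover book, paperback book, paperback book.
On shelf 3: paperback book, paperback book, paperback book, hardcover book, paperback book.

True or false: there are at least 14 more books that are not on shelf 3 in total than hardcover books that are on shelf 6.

True

There are 16 books that are not on shelf 3.
There are 2 hardcover books on shelf 6.
The claim requires 16 − 2 = 14 ≥ 14, which holds.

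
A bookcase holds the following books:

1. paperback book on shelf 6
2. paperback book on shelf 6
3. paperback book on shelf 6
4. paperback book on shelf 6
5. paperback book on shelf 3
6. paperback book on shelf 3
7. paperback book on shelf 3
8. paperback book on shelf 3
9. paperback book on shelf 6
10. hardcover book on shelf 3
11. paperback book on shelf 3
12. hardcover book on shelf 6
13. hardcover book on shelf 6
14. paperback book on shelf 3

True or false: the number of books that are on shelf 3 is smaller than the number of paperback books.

|books on shelf 3| = 7.
|paperback books| = 11.
The claim requires 7 < 11, which holds.

True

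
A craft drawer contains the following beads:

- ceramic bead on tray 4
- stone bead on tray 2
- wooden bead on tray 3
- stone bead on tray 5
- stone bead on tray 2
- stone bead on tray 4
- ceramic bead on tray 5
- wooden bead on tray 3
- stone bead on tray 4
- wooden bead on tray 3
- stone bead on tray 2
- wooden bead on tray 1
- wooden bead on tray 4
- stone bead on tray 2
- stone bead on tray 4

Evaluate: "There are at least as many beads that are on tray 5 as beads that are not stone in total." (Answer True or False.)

False

|beads on tray 5| = 2.
|beads that are not stone| = 7.
The claim requires 2 ≥ 7, which does not hold.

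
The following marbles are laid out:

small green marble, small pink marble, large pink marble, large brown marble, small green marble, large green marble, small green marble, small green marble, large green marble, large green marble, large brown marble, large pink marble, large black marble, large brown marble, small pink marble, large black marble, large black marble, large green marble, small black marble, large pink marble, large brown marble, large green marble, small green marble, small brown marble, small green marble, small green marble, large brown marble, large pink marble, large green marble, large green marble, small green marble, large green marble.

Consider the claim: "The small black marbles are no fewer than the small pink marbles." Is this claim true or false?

False

There is 1 small black marble.
There are 2 small pink marbles.
The claim requires 1 ≥ 2, which does not hold.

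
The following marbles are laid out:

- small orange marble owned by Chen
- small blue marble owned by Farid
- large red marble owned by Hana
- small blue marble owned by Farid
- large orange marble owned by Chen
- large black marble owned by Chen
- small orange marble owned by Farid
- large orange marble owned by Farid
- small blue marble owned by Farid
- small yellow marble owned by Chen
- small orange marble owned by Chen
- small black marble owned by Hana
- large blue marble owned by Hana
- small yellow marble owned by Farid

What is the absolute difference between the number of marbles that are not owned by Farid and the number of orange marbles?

marbles that are not owned by Farid: 8. orange marbles: 5.
|8 − 5| = 8 − 5 = 3.

3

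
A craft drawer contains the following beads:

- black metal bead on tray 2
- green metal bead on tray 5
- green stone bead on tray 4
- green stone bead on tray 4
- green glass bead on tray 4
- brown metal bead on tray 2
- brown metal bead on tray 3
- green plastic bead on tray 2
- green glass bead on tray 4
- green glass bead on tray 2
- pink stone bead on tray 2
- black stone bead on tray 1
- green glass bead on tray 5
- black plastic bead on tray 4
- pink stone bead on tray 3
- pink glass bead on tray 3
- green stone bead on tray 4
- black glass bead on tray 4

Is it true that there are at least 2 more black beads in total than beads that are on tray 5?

True

black beads: 4.
beads on tray 5: 2.
The claim requires 4 − 2 = 2 ≥ 2, which holds.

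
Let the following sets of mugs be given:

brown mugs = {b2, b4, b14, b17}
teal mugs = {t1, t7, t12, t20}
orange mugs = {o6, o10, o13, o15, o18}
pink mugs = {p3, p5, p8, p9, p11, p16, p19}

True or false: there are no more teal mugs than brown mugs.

True

There are 4 teal mugs.
There are 4 brown mugs.
The claim requires 4 ≤ 4, which holds.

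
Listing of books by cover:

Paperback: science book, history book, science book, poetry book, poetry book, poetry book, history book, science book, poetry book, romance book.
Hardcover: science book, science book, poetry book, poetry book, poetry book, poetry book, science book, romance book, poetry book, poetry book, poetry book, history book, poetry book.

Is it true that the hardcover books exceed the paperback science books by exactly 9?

hardcover books: 13.
paperback science books: 3.
The claim requires 13 − 3 (= 10) to equal 9, which does not hold.

False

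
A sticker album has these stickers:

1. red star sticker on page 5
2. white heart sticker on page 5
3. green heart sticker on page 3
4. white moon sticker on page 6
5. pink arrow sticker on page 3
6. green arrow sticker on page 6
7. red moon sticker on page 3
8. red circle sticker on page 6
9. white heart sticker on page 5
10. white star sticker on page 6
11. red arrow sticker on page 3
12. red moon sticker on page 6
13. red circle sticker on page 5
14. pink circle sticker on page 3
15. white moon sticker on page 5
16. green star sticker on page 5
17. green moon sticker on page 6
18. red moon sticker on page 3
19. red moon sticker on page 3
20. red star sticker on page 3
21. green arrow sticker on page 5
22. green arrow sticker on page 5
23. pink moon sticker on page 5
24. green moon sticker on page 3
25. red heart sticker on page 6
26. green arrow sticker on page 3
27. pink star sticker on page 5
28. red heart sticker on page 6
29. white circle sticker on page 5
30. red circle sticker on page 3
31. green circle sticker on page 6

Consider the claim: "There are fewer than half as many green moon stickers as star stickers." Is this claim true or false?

True

There are 2 green moon stickers.
There are 5 star stickers.
The claim requires 2 × 2 = 4 < 5, which holds.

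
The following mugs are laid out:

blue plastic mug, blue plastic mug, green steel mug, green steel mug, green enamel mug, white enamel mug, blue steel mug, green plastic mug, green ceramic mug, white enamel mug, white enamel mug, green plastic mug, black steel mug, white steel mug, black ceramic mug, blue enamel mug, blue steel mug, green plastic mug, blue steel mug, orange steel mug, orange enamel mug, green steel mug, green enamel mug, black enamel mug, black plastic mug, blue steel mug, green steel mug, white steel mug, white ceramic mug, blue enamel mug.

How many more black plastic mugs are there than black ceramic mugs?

black plastic mugs: 1.
black ceramic mugs: 1.
1 − 1 = 0.

0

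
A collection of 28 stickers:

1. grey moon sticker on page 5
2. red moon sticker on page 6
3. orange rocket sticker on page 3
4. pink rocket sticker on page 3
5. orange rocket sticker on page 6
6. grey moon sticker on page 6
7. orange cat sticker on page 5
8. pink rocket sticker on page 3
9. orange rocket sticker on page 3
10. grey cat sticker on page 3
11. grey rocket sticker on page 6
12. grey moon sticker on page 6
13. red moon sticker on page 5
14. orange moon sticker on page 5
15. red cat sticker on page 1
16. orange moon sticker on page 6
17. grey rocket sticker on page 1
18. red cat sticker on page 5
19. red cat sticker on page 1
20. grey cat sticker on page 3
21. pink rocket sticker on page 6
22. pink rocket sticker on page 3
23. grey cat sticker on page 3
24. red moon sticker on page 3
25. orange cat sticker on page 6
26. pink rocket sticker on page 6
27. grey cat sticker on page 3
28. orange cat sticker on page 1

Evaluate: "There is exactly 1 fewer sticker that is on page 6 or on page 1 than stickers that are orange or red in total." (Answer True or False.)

stickers on page 6 or on page 1: 13.
stickers that are orange or red: 14.
The claim requires 14 − 13 (= 1) to equal 1, which holds.

True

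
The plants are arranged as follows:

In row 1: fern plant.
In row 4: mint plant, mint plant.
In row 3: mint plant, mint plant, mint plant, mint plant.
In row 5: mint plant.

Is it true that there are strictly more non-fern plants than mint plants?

There are 7 non-fern plants.
There are 7 mint plants.
The claim requires 7 > 7, which does not hold.

False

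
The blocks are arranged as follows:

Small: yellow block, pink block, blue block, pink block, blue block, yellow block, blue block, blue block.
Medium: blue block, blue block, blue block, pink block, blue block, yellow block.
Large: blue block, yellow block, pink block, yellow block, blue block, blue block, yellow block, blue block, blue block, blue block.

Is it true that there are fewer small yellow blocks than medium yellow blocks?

False

|small yellow blocks| = 2.
|medium yellow blocks| = 1.
The claim requires 2 < 1, which does not hold.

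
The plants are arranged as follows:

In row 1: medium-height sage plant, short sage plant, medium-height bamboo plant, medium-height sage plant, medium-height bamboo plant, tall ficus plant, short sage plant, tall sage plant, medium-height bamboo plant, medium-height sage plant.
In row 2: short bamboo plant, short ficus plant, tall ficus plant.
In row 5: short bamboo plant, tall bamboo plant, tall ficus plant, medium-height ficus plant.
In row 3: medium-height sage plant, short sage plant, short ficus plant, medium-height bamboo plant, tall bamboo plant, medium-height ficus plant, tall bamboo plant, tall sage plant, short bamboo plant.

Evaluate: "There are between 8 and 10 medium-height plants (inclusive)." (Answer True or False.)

True

There are 10 medium-height plants.
The claim requires 8 ≤ 10 ≤ 10, which holds.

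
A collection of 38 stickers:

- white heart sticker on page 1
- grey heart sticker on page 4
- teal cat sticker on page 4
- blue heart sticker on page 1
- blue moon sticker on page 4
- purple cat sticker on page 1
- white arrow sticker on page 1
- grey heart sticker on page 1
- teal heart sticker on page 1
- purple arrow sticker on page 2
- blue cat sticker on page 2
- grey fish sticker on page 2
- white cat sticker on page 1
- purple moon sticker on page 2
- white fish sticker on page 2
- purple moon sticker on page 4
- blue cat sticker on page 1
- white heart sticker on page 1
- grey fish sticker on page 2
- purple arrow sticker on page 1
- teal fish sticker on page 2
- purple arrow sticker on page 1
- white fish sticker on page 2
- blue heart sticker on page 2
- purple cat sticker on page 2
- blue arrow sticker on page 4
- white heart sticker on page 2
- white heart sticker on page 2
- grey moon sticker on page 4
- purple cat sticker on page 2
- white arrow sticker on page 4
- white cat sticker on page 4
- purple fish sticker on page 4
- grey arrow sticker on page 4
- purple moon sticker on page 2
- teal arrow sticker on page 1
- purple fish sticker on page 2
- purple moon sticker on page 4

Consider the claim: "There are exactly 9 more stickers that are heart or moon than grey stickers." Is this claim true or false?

True

There are 15 stickers that are heart or moon.
There are 6 grey stickers.
The claim requires 15 − 6 (= 9) to equal 9, which holds.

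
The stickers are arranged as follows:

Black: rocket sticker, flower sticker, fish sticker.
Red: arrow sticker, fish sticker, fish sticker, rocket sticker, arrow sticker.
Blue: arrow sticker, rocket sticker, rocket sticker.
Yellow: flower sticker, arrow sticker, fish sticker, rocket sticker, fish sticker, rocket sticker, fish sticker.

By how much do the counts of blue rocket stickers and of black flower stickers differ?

1

blue rocket stickers: 2. black flower stickers: 1.
|2 − 1| = 2 − 1 = 1.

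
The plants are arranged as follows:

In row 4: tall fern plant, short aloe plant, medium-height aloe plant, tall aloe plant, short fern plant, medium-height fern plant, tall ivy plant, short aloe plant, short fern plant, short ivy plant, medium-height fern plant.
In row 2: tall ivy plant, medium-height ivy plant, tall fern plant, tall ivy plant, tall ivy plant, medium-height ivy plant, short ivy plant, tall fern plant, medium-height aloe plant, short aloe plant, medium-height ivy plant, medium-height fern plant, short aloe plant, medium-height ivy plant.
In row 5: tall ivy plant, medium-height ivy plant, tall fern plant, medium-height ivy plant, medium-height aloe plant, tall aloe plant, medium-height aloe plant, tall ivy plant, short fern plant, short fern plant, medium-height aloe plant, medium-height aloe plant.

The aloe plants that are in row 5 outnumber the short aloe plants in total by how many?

1

aloe plants in row 5: 5.
short aloe plants: 4.
5 − 4 = 1.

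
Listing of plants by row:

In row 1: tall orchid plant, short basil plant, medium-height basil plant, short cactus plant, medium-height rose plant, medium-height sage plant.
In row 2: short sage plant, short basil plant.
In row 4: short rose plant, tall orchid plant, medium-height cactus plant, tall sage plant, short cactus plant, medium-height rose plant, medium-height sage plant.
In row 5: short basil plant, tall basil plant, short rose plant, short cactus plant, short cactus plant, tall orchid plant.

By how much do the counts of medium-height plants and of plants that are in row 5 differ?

0

medium-height plants: 6. plants in row 5: 6.
|6 − 6| = 6 − 6 = 0.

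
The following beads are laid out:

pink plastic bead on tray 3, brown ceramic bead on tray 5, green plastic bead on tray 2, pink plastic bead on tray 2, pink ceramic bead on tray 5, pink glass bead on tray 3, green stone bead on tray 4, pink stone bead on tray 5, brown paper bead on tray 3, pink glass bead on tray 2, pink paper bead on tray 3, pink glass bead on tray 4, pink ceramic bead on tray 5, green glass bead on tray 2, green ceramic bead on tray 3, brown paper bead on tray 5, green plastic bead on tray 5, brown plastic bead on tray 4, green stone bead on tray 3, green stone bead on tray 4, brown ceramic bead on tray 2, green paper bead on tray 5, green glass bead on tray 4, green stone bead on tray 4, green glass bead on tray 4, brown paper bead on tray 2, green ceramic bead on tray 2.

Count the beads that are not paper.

22

Total beads: 27; with the excluded value: 5; remaining 27 − 5 = 22.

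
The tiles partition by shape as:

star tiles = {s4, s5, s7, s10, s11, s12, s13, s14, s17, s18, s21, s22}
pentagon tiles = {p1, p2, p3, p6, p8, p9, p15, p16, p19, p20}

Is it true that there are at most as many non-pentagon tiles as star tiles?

|non-pentagon tiles| = 12.
|star tiles| = 12.
The claim requires 12 ≤ 12, which holds.

True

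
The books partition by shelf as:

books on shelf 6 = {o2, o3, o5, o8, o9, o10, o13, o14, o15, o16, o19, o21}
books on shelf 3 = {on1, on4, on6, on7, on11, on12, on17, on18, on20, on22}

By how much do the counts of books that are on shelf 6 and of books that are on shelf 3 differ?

2

books on shelf 6: 12. books on shelf 3: 10.
|12 − 10| = 12 − 10 = 2.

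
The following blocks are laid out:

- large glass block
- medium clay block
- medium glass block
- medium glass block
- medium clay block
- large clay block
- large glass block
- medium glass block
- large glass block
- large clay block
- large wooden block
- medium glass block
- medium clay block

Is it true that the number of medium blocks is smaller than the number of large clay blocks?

|medium blocks| = 7.
|large clay blocks| = 2.
The claim requires 7 < 2, which does not hold.

False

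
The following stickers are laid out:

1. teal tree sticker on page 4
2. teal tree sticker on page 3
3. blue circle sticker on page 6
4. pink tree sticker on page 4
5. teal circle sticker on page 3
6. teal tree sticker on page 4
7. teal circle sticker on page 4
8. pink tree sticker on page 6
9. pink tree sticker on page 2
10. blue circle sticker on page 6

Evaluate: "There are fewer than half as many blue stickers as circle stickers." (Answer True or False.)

False

|blue stickers| = 2.
|circle stickers| = 4.
The claim requires 2 × 2 = 4 < 4, which does not hold.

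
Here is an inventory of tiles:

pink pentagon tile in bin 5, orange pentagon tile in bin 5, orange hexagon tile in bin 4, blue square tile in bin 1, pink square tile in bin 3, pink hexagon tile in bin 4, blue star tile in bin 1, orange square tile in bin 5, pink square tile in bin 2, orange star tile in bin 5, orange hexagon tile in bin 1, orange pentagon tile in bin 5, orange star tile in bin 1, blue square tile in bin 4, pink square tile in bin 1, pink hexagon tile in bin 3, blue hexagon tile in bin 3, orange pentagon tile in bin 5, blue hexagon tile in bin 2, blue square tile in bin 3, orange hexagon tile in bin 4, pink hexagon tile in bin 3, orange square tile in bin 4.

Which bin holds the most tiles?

Counts by bin: bin 5→6, bin 4→5, bin 3→5, bin 1→5, bin 2→2.
The maximum is 6, held uniquely by bin 5.

bin 5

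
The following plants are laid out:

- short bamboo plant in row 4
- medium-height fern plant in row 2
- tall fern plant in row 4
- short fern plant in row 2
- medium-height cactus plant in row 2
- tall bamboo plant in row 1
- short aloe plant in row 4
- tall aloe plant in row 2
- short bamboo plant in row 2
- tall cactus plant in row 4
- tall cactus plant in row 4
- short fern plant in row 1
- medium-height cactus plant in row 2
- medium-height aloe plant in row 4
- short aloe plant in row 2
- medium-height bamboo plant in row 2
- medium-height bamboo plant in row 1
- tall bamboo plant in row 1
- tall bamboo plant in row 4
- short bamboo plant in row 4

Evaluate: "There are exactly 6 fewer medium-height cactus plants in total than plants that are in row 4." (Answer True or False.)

True

|medium-height cactus plants| = 2.
|plants in row 4| = 8.
The claim requires 8 − 2 (= 6) to equal 6, which holds.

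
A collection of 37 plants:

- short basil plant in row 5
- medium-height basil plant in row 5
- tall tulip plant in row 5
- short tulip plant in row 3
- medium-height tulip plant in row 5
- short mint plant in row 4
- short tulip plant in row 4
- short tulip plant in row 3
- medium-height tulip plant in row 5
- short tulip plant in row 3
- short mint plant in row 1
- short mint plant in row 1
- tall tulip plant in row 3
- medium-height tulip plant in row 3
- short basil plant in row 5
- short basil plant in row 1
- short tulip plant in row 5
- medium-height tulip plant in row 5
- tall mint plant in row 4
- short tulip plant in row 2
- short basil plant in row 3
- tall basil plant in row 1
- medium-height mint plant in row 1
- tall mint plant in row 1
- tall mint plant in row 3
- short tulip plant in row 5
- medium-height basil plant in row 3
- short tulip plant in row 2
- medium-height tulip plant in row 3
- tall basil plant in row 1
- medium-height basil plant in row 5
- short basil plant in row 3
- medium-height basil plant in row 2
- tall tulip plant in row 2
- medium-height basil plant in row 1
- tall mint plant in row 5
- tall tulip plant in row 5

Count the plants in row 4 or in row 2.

in row 2: 4; in row 4: 3; together 4 + 3 = 7.

7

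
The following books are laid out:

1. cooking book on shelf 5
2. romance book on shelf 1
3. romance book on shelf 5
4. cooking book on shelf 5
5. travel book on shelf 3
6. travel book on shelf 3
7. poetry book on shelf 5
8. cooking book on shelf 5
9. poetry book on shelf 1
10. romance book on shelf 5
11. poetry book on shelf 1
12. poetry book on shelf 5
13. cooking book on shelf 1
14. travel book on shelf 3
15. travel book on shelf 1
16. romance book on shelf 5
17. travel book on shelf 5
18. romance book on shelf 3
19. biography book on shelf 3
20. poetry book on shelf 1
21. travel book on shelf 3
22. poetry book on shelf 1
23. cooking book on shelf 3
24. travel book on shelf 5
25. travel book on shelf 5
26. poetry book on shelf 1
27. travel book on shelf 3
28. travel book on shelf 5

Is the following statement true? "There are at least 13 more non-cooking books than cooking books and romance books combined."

There are 23 non-cooking books.
cooking books: 5; romance books: 5; combined: 5 + 5 = 10.
The claim requires 23 − 10 = 13 ≥ 13, which holds.

True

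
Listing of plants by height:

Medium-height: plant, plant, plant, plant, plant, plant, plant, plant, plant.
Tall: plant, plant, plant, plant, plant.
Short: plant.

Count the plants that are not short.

Total plants: 15; with the excluded value: 1; remaining 15 − 1 = 14.

14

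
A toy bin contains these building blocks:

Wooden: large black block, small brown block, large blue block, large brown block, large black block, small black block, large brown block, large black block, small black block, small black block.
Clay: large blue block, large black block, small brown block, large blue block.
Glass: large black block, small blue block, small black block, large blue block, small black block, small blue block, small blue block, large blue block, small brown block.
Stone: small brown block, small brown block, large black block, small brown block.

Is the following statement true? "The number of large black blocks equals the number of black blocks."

False

There are 6 large black blocks.
There are 11 black blocks.
The claim requires 6 = 11, which does not hold.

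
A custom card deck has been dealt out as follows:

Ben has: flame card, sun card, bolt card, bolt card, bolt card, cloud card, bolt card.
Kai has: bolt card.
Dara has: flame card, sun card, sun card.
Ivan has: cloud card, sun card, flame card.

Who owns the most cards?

Counts by player: Ben→7, Dara→3, Ivan→3, Kai→1.
The maximum is 7, held uniquely by Ben.

Ben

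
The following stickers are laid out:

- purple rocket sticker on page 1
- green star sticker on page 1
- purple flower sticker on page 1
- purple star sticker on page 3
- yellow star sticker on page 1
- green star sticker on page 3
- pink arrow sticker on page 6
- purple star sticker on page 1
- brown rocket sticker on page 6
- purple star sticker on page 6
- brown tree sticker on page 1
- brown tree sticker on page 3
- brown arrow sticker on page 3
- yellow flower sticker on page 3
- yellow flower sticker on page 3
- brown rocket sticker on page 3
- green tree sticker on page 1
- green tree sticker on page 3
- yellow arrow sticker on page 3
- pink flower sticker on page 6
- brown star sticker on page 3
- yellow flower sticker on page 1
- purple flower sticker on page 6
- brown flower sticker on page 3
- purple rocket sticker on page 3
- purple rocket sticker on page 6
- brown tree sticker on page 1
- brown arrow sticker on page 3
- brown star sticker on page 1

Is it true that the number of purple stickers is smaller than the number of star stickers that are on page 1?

purple stickers: 8.
star stickers on page 1: 4.
The claim requires 8 < 4, which does not hold.

False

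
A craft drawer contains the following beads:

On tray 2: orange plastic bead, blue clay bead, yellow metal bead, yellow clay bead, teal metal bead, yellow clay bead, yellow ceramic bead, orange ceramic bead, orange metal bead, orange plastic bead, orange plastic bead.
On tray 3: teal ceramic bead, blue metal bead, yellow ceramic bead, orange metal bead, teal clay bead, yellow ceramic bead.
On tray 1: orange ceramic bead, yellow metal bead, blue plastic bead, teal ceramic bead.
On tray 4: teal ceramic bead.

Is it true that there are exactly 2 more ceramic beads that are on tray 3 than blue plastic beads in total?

|ceramic beads on tray 3| = 3.
|blue plastic beads| = 1.
The claim requires 3 − 1 (= 2) to equal 2, which holds.

True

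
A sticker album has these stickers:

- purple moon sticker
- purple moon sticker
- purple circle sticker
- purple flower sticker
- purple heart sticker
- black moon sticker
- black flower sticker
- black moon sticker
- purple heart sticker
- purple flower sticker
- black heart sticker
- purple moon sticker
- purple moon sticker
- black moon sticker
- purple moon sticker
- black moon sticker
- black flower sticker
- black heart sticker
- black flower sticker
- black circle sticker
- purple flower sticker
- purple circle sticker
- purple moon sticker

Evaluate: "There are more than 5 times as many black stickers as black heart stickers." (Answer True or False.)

False

|black stickers| = 10.
|black heart stickers| = 2.
The claim requires 10 > 5 × 2 = 10, which does not hold.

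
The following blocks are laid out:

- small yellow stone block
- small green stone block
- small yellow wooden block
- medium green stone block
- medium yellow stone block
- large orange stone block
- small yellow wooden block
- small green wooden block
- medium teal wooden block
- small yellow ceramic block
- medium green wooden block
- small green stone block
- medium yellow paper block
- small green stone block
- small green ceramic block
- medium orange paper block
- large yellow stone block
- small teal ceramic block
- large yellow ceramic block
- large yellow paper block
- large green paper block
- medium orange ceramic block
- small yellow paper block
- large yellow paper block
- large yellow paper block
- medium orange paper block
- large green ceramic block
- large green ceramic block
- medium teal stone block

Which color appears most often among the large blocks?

Counts by color (restricted to large blocks): yellow 5, green 3, orange 1.
The maximum is 5, held uniquely by yellow.

yellow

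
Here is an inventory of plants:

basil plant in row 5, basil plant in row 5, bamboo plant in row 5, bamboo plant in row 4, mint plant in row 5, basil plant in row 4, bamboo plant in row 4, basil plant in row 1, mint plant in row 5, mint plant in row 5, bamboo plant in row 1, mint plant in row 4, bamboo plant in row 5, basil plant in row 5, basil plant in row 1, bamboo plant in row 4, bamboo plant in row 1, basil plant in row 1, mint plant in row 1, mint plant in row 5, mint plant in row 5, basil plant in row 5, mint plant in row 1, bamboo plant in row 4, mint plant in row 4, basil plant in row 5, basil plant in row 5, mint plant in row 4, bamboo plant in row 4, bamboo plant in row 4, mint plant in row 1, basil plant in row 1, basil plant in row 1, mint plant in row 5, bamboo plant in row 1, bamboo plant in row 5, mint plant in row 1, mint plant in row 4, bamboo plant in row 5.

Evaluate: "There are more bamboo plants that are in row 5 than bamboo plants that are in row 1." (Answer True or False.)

There are 4 bamboo plants in row 5.
There are 3 bamboo plants in row 1.
The claim requires 4 > 3, which holds.

True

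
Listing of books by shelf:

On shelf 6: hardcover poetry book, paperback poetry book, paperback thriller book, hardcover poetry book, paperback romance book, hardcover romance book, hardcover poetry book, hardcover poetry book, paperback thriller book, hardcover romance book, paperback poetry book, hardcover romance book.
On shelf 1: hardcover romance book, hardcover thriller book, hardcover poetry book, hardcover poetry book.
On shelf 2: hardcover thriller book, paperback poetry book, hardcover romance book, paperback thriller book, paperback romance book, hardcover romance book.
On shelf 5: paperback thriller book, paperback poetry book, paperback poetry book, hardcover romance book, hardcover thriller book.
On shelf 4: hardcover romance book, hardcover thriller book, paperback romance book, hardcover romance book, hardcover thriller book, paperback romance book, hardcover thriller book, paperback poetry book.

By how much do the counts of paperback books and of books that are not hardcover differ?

0

paperback books: 14. books that are not hardcover: 14.
|14 − 14| = 14 − 14 = 0.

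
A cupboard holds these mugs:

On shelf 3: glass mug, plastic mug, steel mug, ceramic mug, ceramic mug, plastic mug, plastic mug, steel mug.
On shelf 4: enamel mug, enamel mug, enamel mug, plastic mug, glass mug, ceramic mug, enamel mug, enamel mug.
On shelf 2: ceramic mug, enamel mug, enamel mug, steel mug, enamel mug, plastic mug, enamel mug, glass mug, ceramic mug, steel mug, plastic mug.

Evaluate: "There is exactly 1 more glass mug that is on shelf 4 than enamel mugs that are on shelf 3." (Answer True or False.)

True

There is 1 glass mug on shelf 4.
There are 0 enamel mugs on shelf 3.
The claim requires 1 − 0 (= 1) to equal 1, which holds.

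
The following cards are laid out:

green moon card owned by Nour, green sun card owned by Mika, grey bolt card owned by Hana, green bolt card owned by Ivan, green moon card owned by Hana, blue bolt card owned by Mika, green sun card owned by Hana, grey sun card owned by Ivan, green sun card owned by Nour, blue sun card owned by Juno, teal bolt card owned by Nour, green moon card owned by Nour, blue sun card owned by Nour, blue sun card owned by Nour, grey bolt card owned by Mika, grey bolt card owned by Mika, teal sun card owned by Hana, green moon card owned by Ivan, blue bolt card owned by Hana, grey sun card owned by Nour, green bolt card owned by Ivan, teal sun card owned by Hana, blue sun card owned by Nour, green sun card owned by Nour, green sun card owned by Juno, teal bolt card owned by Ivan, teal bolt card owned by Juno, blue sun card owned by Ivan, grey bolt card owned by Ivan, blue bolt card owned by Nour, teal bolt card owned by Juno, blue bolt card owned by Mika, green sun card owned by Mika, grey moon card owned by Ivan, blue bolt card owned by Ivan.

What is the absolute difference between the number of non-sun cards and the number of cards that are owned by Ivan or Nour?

1

non-sun cards: 20. cards owned by Ivan or Nour: 19.
|20 − 19| = 20 − 19 = 1.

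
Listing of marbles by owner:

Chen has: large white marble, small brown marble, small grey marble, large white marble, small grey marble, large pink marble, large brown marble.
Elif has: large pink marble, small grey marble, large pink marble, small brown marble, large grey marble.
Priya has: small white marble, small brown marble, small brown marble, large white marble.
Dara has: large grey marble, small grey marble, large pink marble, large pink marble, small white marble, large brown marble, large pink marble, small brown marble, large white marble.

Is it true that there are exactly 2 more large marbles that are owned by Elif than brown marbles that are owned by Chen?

False

Count of large marbles owned by Elif: 3.
Count of brown marbles owned by Chen: 2.
The claim requires 3 − 2 (= 1) to equal 2, which does not hold.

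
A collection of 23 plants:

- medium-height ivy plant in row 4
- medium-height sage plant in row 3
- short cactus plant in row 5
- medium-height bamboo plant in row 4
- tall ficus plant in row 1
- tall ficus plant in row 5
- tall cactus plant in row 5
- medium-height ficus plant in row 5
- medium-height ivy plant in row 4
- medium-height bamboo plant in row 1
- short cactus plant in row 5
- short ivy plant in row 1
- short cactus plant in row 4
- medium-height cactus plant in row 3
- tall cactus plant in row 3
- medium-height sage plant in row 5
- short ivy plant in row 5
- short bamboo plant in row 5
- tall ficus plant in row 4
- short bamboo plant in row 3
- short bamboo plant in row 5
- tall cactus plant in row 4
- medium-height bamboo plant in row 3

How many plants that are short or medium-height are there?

medium-height: 9; short: 8; together 9 + 8 = 17.

17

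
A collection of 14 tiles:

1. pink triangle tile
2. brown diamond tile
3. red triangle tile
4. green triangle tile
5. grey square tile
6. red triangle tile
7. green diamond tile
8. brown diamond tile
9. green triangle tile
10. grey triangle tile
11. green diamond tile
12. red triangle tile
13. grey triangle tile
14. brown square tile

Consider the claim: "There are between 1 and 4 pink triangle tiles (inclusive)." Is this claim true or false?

True

|pink triangle tiles| = 1.
The claim requires 1 ≤ 1 ≤ 4, which holds.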